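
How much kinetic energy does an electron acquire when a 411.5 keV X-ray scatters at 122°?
227.1380 keV

By energy conservation: K_e = E_initial - E_final

First find the scattered photon energy:
Initial wavelength: λ = hc/E = 3.0130 pm
Compton shift: Δλ = λ_C(1 - cos(122°)) = 3.7121 pm
Final wavelength: λ' = 3.0130 + 3.7121 = 6.7250 pm
Final photon energy: E' = hc/λ' = 184.3620 keV

Electron kinetic energy:
K_e = E - E' = 411.5000 - 184.3620 = 227.1380 keV

(Intermediate values are shown rounded; full precision is carried through to the final answer.)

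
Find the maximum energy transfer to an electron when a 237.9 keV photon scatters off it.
114.7071 keV

Maximum energy transfer occurs at θ = 180° (backscattering).

Initial photon: E₀ = 237.9 keV → λ₀ = 5.2116 pm

Maximum Compton shift (at 180°):
Δλ_max = 2λ_C = 2 × 2.4263 = 4.8526 pm

Final wavelength:
λ' = 5.2116 + 4.8526 = 10.0642 pm

Minimum photon energy (maximum energy to electron):
E'_min = hc/λ' = 123.1929 keV

Maximum electron kinetic energy:
K_max = E₀ - E'_min = 237.9000 - 123.1929 = 114.7071 keV

(Intermediate values are shown rounded; full precision is carried through to the final answer.)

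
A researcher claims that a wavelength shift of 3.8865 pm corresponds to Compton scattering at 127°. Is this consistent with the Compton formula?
Yes, consistent

Calculate the expected shift for θ = 127°:

Δλ_expected = λ_C(1 - cos(127°))
Δλ_expected = 2.4263 × (1 - cos(127°))
Δλ_expected = 2.4263 × 1.6018
Δλ_expected = 3.8865 pm

Given shift: 3.8865 pm
Expected shift: 3.8865 pm
Difference: 0.0000 pm

The values match. This is consistent with Compton scattering at the stated angle.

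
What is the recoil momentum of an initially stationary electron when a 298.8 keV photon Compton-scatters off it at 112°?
2.0959e-22 kg·m/s

The electron is initially at rest, so by conservation of momentum:
p⃗_e = p⃗₀ − p⃗'  (incident photon momentum minus scattered photon momentum)

Photon momentum magnitudes (p = h/λ = E/c):
λ₀ = hc/E₀ = 4.1494 pm → p₀ = h/λ₀ = 1.5969e-22 kg·m/s
Δλ = λ_C(1 − cos 112°) = 3.3352 pm
λ' = 7.4846 pm → p' = h/λ' = 8.8529e-23 kg·m/s

The scattered photon makes angle θ = 112° with the incident direction, so by the law of cosines:
|p⃗_e|² = p₀² + p'² − 2p₀p'cos θ
|p⃗_e|² = (1.5969e-22)² + (8.8529e-23)² − 2·1.5969e-22·8.8529e-23·cos(112°)
|p⃗_e| = 2.0959e-22 kg·m/s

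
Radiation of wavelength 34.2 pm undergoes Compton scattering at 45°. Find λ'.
34.9106 pm

Using the Compton formula: λ' = λ + λ_C(1 − cos θ)

For θ = 45°, cos θ = √2/2 (exact) ≈ 0.7071, so:
1 − cos 45° = 1 − (√2/2) ≈ 0.2929

Δλ = λ_C × 0.2929 = 2.4263 × 0.2929 = 0.7106 pm

λ' = 34.2 + 0.7106 = 34.9106 pm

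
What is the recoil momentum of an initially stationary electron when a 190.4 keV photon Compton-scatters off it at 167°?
1.5943e-22 kg·m/s

The electron is initially at rest, so by conservation of momentum:
p⃗_e = p⃗₀ − p⃗'  (incident photon momentum minus scattered photon momentum)

Photon momentum magnitudes (p = h/λ = E/c):
λ₀ = hc/E₀ = 6.5118 pm → p₀ = h/λ₀ = 1.0176e-22 kg·m/s
Δλ = λ_C(1 − cos 167°) = 4.7904 pm
λ' = 11.3022 pm → p' = h/λ' = 5.8626e-23 kg·m/s

The scattered photon makes angle θ = 167° with the incident direction, so by the law of cosines:
|p⃗_e|² = p₀² + p'² − 2p₀p'cos θ
|p⃗_e|² = (1.0176e-22)² + (5.8626e-23)² − 2·1.0176e-22·5.8626e-23·cos(167°)
|p⃗_e| = 1.5943e-22 kg·m/s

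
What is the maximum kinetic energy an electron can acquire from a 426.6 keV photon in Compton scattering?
266.8050 keV

Maximum energy transfer occurs at θ = 180° (backscattering).

Initial photon: E₀ = 426.6 keV → λ₀ = 2.9063 pm

Maximum Compton shift (at 180°):
Δλ_max = 2λ_C = 2 × 2.4263 = 4.8526 pm

Final wavelength:
λ' = 2.9063 + 4.8526 = 7.7590 pm

Minimum photon energy (maximum energy to electron):
E'_min = hc/λ' = 159.7950 keV

Maximum electron kinetic energy:
K_max = E₀ - E'_min = 426.6000 - 159.7950 = 266.8050 keV

(Intermediate values are shown rounded; full precision is carried through to the final answer.)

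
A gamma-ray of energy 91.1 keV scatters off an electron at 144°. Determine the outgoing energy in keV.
68.8843 keV

First convert energy to wavelength:
λ = hc/E, with hc ≈ 1239.842 keV·pm (i.e. 1239.842 eV·nm)

For E = 91.1 keV = 91100 eV:
λ = 1239.842 keV·pm / 91.1 keV
λ = 13.6097 pm

Calculate the Compton shift:
Δλ = λ_C(1 - cos(144°)) = 2.4263 × 1.8090
Δλ = 4.3892 pm

Final wavelength:
λ' = 13.6097 + 4.3892 = 17.9989 pm

Final energy:
E' = hc/λ' = 1239.842 / 17.9989 = 68.8843 keV

(Intermediate values are shown rounded; full precision is carried through to the final answer.)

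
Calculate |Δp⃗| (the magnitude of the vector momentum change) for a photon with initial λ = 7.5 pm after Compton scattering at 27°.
4.0652e-23 kg·m/s

Photon momentum magnitude is p = h/λ.

Initial momentum:
p₀ = h/λ = 6.6261e-34/7.5000e-12 = 8.8348e-23 kg·m/s

After scattering:
λ' = λ + Δλ = 7.5 + 0.2645 = 7.7645 pm
p' = h/λ' = 6.6261e-34/7.7645e-12 = 8.5339e-23 kg·m/s

Momentum is a vector; the scattered photon's direction makes angle θ = 27° with the incident direction. The magnitude of the vector change Δp⃗ = p⃗₀ − p⃗' is found from the law of cosines:
|Δp⃗|² = p₀² + p'² − 2p₀p'cos θ
|Δp⃗|² = (8.8348e-23)² + (8.5339e-23)² − 2·8.8348e-23·8.5339e-23·cos(27°)
|Δp⃗| = 4.0652e-23 kg·m/s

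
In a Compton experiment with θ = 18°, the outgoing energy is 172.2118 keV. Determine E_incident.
175.1000 keV

Convert final energy to wavelength (hc ≈ 1239.842 keV·pm):
λ' = hc/E' = 1239.842 / 172.2118 = 7.1995 pm

Calculate the Compton shift:
Δλ = λ_C(1 - cos(18°))
Δλ = 2.4263 × (1 - cos(18°))
Δλ = 0.1188 pm

Initial wavelength:
λ = λ' - Δλ = 7.1995 - 0.1188 = 7.0808 pm

Initial energy:
E = hc/λ = 1239.842 / 7.0808 = 175.1000 keV

(Intermediate values are shown rounded; full precision is carried through to the final answer.)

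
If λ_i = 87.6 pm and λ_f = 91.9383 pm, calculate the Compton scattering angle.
142.00°

First find the wavelength shift:
Δλ = λ' - λ = 91.9383 - 87.6 = 4.3383 pm

Using Δλ = λ_C(1 - cos θ), with λ_C = h/(m_e·c) ≈ 2.42631024 pm:
cos θ = 1 - Δλ/λ_C
cos θ = 1 - 4.3383/2.42631024
cos θ = -0.788024

θ = arccos(-0.788024)
θ = 142.00°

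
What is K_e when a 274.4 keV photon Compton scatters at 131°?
129.1597 keV

By energy conservation: K_e = E_initial - E_final

First find the scattered photon energy:
Initial wavelength: λ = hc/E = 4.5184 pm
Compton shift: Δλ = λ_C(1 - cos(131°)) = 4.0181 pm
Final wavelength: λ' = 4.5184 + 4.0181 = 8.5365 pm
Final photon energy: E' = hc/λ' = 145.2403 keV

Electron kinetic energy:
K_e = E - E' = 274.4000 - 145.2403 = 129.1597 keV

(Intermediate values are shown rounded; full precision is carried through to the final answer.)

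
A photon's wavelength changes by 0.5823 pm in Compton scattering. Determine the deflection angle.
40.54°

From the Compton formula Δλ = λ_C(1 - cos θ), we can solve for θ:

cos θ = 1 - Δλ/λ_C

Given:
- Δλ = 0.5823 pm
- λ_C = h/(m_e·c) ≈ 2.42631024 pm

cos θ = 1 - 0.5823/2.42631024
cos θ = 1 - 0.239994
cos θ = 0.760006

θ = arccos(0.760006)
θ = 40.54°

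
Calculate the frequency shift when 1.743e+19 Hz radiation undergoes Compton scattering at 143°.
3.527e+18 Hz (decrease)

Convert frequency to wavelength (c = 299792458 m/s):
λ₀ = c/f₀ = 299792458/1.743e+19 = 1.7199797e-11 m = 17.1998 pm

Calculate Compton shift:
Δλ = λ_C(1 - cos(143°)) = 4.3640 pm

Final wavelength:
λ' = λ₀ + Δλ = 17.1998 + 4.3640 = 21.5638 pm

Final frequency:
f' = c/λ' = 299792458/2.1563845e-11 = 1.3902551e+19 Hz

Frequency shift (decrease):
Δf = f₀ - f' = 1.743e+19 - 1.3902551e+19 = 3.527e+18 Hz

(Intermediate values are shown rounded; full precision is carried through to the final answer.)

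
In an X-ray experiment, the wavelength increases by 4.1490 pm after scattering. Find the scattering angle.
135.24°

From the Compton formula Δλ = λ_C(1 - cos θ), we can solve for θ:

cos θ = 1 - Δλ/λ_C

Given:
- Δλ = 4.1490 pm
- λ_C = h/(m_e·c) ≈ 2.42631024 pm

cos θ = 1 - 4.1490/2.42631024
cos θ = 1 - 1.710004
cos θ = -0.710004

θ = arccos(-0.710004)
θ = 135.24°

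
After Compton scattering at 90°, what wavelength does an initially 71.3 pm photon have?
73.7263 pm

Using the Compton formula: λ' = λ + λ_C(1 − cos θ)

For θ = 90°, cos θ = 0 (exact) = 0.0000, so:
1 − cos 90° = 1 − (0) = 1.0000

Δλ = λ_C × 1.0000 = 2.4263 × 1.0000 = 2.4263 pm

λ' = 71.3 + 2.4263 = 73.7263 pm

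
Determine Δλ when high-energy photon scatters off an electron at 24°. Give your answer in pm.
0.2098 pm

Using the Compton scattering formula:
Δλ = λ_C(1 - cos θ)

where λ_C = h/(m_e·c) ≈ 2.4263 pm is the Compton wavelength of an electron.

For θ = 24°:
cos(24°) = 0.9135
1 - cos(24°) = 0.0865

Δλ = 2.4263 × 0.0865
Δλ = 0.2098 pm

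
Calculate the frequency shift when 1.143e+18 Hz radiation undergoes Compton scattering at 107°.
1.350e+16 Hz (decrease)

Convert frequency to wavelength (c = 299792458 m/s):
λ₀ = c/f₀ = 299792458/1.143e+18 = 2.6228562e-10 m = 262.2856 pm

Calculate Compton shift:
Δλ = λ_C(1 - cos(107°)) = 3.1357 pm

Final wavelength:
λ' = λ₀ + Δλ = 262.2856 + 3.1357 = 265.4213 pm

Final frequency:
f' = c/λ' = 299792458/2.6542131e-10 = 1.1294966e+18 Hz

Frequency shift (decrease):
Δf = f₀ - f' = 1.143e+18 - 1.1294966e+18 = 1.350e+16 Hz

(Intermediate values are shown rounded; full precision is carried through to the final answer.)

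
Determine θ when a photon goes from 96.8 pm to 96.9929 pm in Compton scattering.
23.00°

First find the wavelength shift:
Δλ = λ' - λ = 96.9929 - 96.8 = 0.1929 pm

Using Δλ = λ_C(1 - cos θ), with λ_C = h/(m_e·c) ≈ 2.42631024 pm:
cos θ = 1 - Δλ/λ_C
cos θ = 1 - 0.1929/2.42631024
cos θ = 0.920497

θ = arccos(0.920497)
θ = 23.00°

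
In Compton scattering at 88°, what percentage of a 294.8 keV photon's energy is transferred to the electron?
0.3576 (or 35.76%)

Calculate initial and final photon energies:

Initial: E₀ = 294.8 keV → λ₀ = 4.2057 pm
Compton shift: Δλ = 2.3416 pm
Final wavelength: λ' = 6.5473 pm
Final energy: E' = 189.3658 keV

Fractional energy loss:
(E₀ - E')/E₀ = (294.8000 - 189.3658)/294.8000
= 105.4342/294.8000
= 0.3576
= 35.76%

(Intermediate values are shown rounded; full precision is carried through to the final answer.)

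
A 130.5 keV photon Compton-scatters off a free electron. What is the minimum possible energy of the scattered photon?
86.3801 keV (at θ = 180°)

The scattered photon has minimum energy when its wavelength is maximum, i.e., when the Compton shift Δλ = λ_C(1 − cos θ) is maximum. This occurs at θ = 180° (backscattering), giving Δλ_max = 2λ_C = 4.8526 pm.

Initial wavelength: λ₀ = hc/E₀ = 9.5007 pm
Maximum final wavelength: λ'_max = λ₀ + 2λ_C = 9.5007 + 4.8526 = 14.3533 pm
Minimum final energy: E'_min = hc/λ'_max = 86.3801 keV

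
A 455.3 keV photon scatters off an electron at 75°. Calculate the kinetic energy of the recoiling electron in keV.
181.0877 keV

By energy conservation: K_e = E_initial - E_final

First find the scattered photon energy:
Initial wavelength: λ = hc/E = 2.7231 pm
Compton shift: Δλ = λ_C(1 - cos(75°)) = 1.7983 pm
Final wavelength: λ' = 2.7231 + 1.7983 = 4.5215 pm
Final photon energy: E' = hc/λ' = 274.2123 keV

Electron kinetic energy:
K_e = E - E' = 455.3000 - 274.2123 = 181.0877 keV

(Intermediate values are shown rounded; full precision is carried through to the final answer.)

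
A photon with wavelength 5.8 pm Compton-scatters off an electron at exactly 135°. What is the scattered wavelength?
9.9420 pm

Using the Compton formula: λ' = λ + λ_C(1 − cos θ)

For θ = 135°, cos θ = -√2/2 (exact) ≈ -0.7071, so:
1 − cos 135° = 1 − (-√2/2) ≈ 1.7071

Δλ = λ_C × 1.7071 = 2.4263 × 1.7071 = 4.1420 pm

λ' = 5.8 + 4.1420 = 9.9420 pm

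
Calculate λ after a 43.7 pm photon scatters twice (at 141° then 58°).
49.1525 pm

Apply Compton shift twice:

First scattering at θ₁ = 141°:
Δλ₁ = λ_C(1 - cos(141°))
Δλ₁ = 2.4263 × 1.7771
Δλ₁ = 4.3119 pm

After first scattering:
λ₁ = 43.7 + 4.3119 = 48.0119 pm

Second scattering at θ₂ = 58°:
Δλ₂ = λ_C(1 - cos(58°))
Δλ₂ = 2.4263 × 0.4701
Δλ₂ = 1.1406 pm

Final wavelength:
λ₂ = 48.0119 + 1.1406 = 49.1525 pm

Total shift: Δλ_total = 4.3119 + 1.1406 = 5.4525 pm

(Intermediate values are shown rounded; full precision is carried through to the final answer.)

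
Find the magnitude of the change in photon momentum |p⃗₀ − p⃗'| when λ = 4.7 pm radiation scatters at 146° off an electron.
2.0514e-22 kg·m/s

Photon momentum magnitude is p = h/λ.

Initial momentum:
p₀ = h/λ = 6.6261e-34/4.7000e-12 = 1.4098e-22 kg·m/s

After scattering:
λ' = λ + Δλ = 4.7 + 4.4378 = 9.1378 pm
p' = h/λ' = 6.6261e-34/9.1378e-12 = 7.2513e-23 kg·m/s

Momentum is a vector; the scattered photon's direction makes angle θ = 146° with the incident direction. The magnitude of the vector change Δp⃗ = p⃗₀ − p⃗' is found from the law of cosines:
|Δp⃗|² = p₀² + p'² − 2p₀p'cos θ
|Δp⃗|² = (1.4098e-22)² + (7.2513e-23)² − 2·1.4098e-22·7.2513e-23·cos(146°)
|Δp⃗| = 2.0514e-22 kg·m/s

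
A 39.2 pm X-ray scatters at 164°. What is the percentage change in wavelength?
12.1394%

Calculate the Compton shift:
Δλ = λ_C(1 - cos(164°))
Δλ = 2.4263 × (1 - cos(164°))
Δλ = 2.4263 × 1.9613
Δλ = 4.7586 pm

Percentage change:
(Δλ/λ₀) × 100 = (4.7586/39.2) × 100
= 12.1394%

(Intermediate values are shown rounded; full precision is carried through to the final answer.)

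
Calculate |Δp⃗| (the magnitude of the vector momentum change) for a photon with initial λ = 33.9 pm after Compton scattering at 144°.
3.5054e-23 kg·m/s

Photon momentum magnitude is p = h/λ.

Initial momentum:
p₀ = h/λ = 6.6261e-34/3.3900e-11 = 1.9546e-23 kg·m/s

After scattering:
λ' = λ + Δλ = 33.9 + 4.3892 = 38.2892 pm
p' = h/λ' = 6.6261e-34/3.8289e-11 = 1.7305e-23 kg·m/s

Momentum is a vector; the scattered photon's direction makes angle θ = 144° with the incident direction. The magnitude of the vector change Δp⃗ = p⃗₀ − p⃗' is found from the law of cosines:
|Δp⃗|² = p₀² + p'² − 2p₀p'cos θ
|Δp⃗|² = (1.9546e-23)² + (1.7305e-23)² − 2·1.9546e-23·1.7305e-23·cos(144°)
|Δp⃗| = 3.5054e-23 kg·m/s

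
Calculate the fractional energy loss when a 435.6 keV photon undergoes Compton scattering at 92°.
0.4687 (or 46.87%)

Calculate initial and final photon energies:

Initial: E₀ = 435.6 keV → λ₀ = 2.8463 pm
Compton shift: Δλ = 2.5110 pm
Final wavelength: λ' = 5.3573 pm
Final energy: E' = 231.4316 keV

Fractional energy loss:
(E₀ - E')/E₀ = (435.6000 - 231.4316)/435.6000
= 204.1684/435.6000
= 0.4687
= 46.87%

(Intermediate values are shown rounded; full precision is carried through to the final answer.)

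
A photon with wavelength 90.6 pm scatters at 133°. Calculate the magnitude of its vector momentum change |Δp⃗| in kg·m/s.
1.3125e-23 kg·m/s

Photon momentum magnitude is p = h/λ.

Initial momentum:
p₀ = h/λ = 6.6261e-34/9.0600e-11 = 7.3135e-24 kg·m/s

After scattering:
λ' = λ + Δλ = 90.6 + 4.0810 = 94.6810 pm
p' = h/λ' = 6.6261e-34/9.4681e-11 = 6.9983e-24 kg·m/s

Momentum is a vector; the scattered photon's direction makes angle θ = 133° with the incident direction. The magnitude of the vector change Δp⃗ = p⃗₀ − p⃗' is found from the law of cosines:
|Δp⃗|² = p₀² + p'² − 2p₀p'cos θ
|Δp⃗|² = (7.3135e-24)² + (6.9983e-24)² − 2·7.3135e-24·6.9983e-24·cos(133°)
|Δp⃗| = 1.3125e-23 kg·m/s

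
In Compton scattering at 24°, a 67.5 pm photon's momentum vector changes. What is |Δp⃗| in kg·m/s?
4.0757e-24 kg·m/s

Photon momentum magnitude is p = h/λ.

Initial momentum:
p₀ = h/λ = 6.6261e-34/6.7500e-11 = 9.8164e-24 kg·m/s

After scattering:
λ' = λ + Δλ = 67.5 + 0.2098 = 67.7098 pm
p' = h/λ' = 6.6261e-34/6.7710e-11 = 9.7860e-24 kg·m/s

Momentum is a vector; the scattered photon's direction makes angle θ = 24° with the incident direction. The magnitude of the vector change Δp⃗ = p⃗₀ − p⃗' is found from the law of cosines:
|Δp⃗|² = p₀² + p'² − 2p₀p'cos θ
|Δp⃗|² = (9.8164e-24)² + (9.7860e-24)² − 2·9.8164e-24·9.7860e-24·cos(24°)
|Δp⃗| = 4.0757e-24 kg·m/s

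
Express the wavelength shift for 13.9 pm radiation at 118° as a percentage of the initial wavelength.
25.6503%

Calculate the Compton shift:
Δλ = λ_C(1 - cos(118°))
Δλ = 2.4263 × (1 - cos(118°))
Δλ = 2.4263 × 1.4695
Δλ = 3.5654 pm

Percentage change:
(Δλ/λ₀) × 100 = (3.5654/13.9) × 100
= 25.6503%

(Intermediate values are shown rounded; full precision is carried through to the final answer.)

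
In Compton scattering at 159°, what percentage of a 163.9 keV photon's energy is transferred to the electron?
0.3828 (or 38.28%)

Calculate initial and final photon energies:

Initial: E₀ = 163.9 keV → λ₀ = 7.5646 pm
Compton shift: Δλ = 4.6915 pm
Final wavelength: λ' = 12.2561 pm
Final energy: E' = 101.1613 keV

Fractional energy loss:
(E₀ - E')/E₀ = (163.9000 - 101.1613)/163.9000
= 62.7387/163.9000
= 0.3828
= 38.28%

(Intermediate values are shown rounded; full precision is carried through to the final answer.)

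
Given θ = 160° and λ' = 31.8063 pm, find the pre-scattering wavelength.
27.1000 pm

From λ' = λ + Δλ, we have λ = λ' - Δλ

First calculate the Compton shift:
Δλ = λ_C(1 - cos θ)
Δλ = 2.4263 × (1 - cos(160°))
Δλ = 2.4263 × 1.9397
Δλ = 4.7063 pm

Initial wavelength:
λ = λ' - Δλ
λ = 31.8063 - 4.7063
λ = 27.1000 pm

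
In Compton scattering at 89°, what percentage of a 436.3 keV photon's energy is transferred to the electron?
0.4562 (or 45.62%)

Calculate initial and final photon energies:

Initial: E₀ = 436.3 keV → λ₀ = 2.8417 pm
Compton shift: Δλ = 2.3840 pm
Final wavelength: λ' = 5.2257 pm
Final energy: E' = 237.2593 keV

Fractional energy loss:
(E₀ - E')/E₀ = (436.3000 - 237.2593)/436.3000
= 199.0407/436.3000
= 0.4562
= 45.62%

(Intermediate values are shown rounded; full precision is carried through to the final answer.)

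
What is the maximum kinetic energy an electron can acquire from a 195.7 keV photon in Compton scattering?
84.8815 keV

Maximum energy transfer occurs at θ = 180° (backscattering).

Initial photon: E₀ = 195.7 keV → λ₀ = 6.3354 pm

Maximum Compton shift (at 180°):
Δλ_max = 2λ_C = 2 × 2.4263 = 4.8526 pm

Final wavelength:
λ' = 6.3354 + 4.8526 = 11.1880 pm

Minimum photon energy (maximum energy to electron):
E'_min = hc/λ' = 110.8185 keV

Maximum electron kinetic energy:
K_max = E₀ - E'_min = 195.7000 - 110.8185 = 84.8815 keV

(Intermediate values are shown rounded; full precision is carried through to the final answer.)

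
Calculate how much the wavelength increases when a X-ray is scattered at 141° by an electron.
4.3119 pm

Using the Compton scattering formula:
Δλ = λ_C(1 - cos θ)

where λ_C = h/(m_e·c) ≈ 2.4263 pm is the Compton wavelength of an electron.

For θ = 141°:
cos(141°) = -0.7771
1 - cos(141°) = 1.7771

Δλ = 2.4263 × 1.7771
Δλ = 4.3119 pm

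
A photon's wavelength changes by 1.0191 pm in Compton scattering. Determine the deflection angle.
54.55°

From the Compton formula Δλ = λ_C(1 - cos θ), we can solve for θ:

cos θ = 1 - Δλ/λ_C

Given:
- Δλ = 1.0191 pm
- λ_C = h/(m_e·c) ≈ 2.42631024 pm

cos θ = 1 - 1.0191/2.42631024
cos θ = 1 - 0.420020
cos θ = 0.579980

θ = arccos(0.579980)
θ = 54.55°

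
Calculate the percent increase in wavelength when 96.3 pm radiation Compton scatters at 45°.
0.7380%

Calculate the Compton shift:
Δλ = λ_C(1 - cos(45°))
Δλ = 2.4263 × (1 - cos(45°))
Δλ = 2.4263 × 0.2929
Δλ = 0.7106 pm

Percentage change:
(Δλ/λ₀) × 100 = (0.7106/96.3) × 100
= 0.7380%

(Intermediate values are shown rounded; full precision is carried through to the final answer.)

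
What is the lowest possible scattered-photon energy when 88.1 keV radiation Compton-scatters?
65.5109 keV (at θ = 180°)

The scattered photon has minimum energy when its wavelength is maximum, i.e., when the Compton shift Δλ = λ_C(1 − cos θ) is maximum. This occurs at θ = 180° (backscattering), giving Δλ_max = 2λ_C = 4.8526 pm.

Initial wavelength: λ₀ = hc/E₀ = 14.0731 pm
Maximum final wavelength: λ'_max = λ₀ + 2λ_C = 14.0731 + 4.8526 = 18.9257 pm
Minimum final energy: E'_min = hc/λ'_max = 65.5109 keV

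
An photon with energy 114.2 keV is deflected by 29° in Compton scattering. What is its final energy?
111.0873 keV

First convert energy to wavelength:
λ = hc/E, with hc ≈ 1239.842 keV·pm (i.e. 1239.842 eV·nm)

For E = 114.2 keV = 114200 eV:
λ = 1239.842 keV·pm / 114.2 keV
λ = 10.8568 pm

Calculate the Compton shift:
Δλ = λ_C(1 - cos(29°)) = 2.4263 × 0.1254
Δλ = 0.3042 pm

Final wavelength:
λ' = 10.8568 + 0.3042 = 11.1610 pm

Final energy:
E' = hc/λ' = 1239.842 / 11.1610 = 111.0873 keV

(Intermediate values are shown rounded; full precision is carried through to the final answer.)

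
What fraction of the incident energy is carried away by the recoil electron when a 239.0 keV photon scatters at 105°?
0.3706 (or 37.06%)

Calculate initial and final photon energies:

Initial: E₀ = 239.0 keV → λ₀ = 5.1876 pm
Compton shift: Δλ = 3.0543 pm
Final wavelength: λ' = 8.2419 pm
Final energy: E' = 150.4314 keV

Fractional energy loss:
(E₀ - E')/E₀ = (239.0000 - 150.4314)/239.0000
= 88.5686/239.0000
= 0.3706
= 37.06%

(Intermediate values are shown rounded; full precision is carried through to the final answer.)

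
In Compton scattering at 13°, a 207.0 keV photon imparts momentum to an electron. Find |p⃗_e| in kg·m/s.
2.4943e-23 kg·m/s

The electron is initially at rest, so by conservation of momentum:
p⃗_e = p⃗₀ − p⃗'  (incident photon momentum minus scattered photon momentum)

Photon momentum magnitudes (p = h/λ = E/c):
λ₀ = hc/E₀ = 5.9896 pm → p₀ = h/λ₀ = 1.1063e-22 kg·m/s
Δλ = λ_C(1 − cos 13°) = 0.0622 pm
λ' = 6.0518 pm → p' = h/λ' = 1.0949e-22 kg·m/s

The scattered photon makes angle θ = 13° with the incident direction, so by the law of cosines:
|p⃗_e|² = p₀² + p'² − 2p₀p'cos θ
|p⃗_e|² = (1.1063e-22)² + (1.0949e-22)² − 2·1.1063e-22·1.0949e-22·cos(13°)
|p⃗_e| = 2.4943e-23 kg·m/s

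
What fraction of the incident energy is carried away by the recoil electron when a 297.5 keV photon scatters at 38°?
0.1099 (or 10.99%)

Calculate initial and final photon energies:

Initial: E₀ = 297.5 keV → λ₀ = 4.1675 pm
Compton shift: Δλ = 0.5144 pm
Final wavelength: λ' = 4.6819 pm
Final energy: E' = 264.8167 keV

Fractional energy loss:
(E₀ - E')/E₀ = (297.5000 - 264.8167)/297.5000
= 32.6833/297.5000
= 0.1099
= 10.99%

(Intermediate values are shown rounded; full precision is carried through to the final answer.)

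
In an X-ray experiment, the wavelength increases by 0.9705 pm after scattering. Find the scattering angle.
53.13°

From the Compton formula Δλ = λ_C(1 - cos θ), we can solve for θ:

cos θ = 1 - Δλ/λ_C

Given:
- Δλ = 0.9705 pm
- λ_C = h/(m_e·c) ≈ 2.42631024 pm

cos θ = 1 - 0.9705/2.42631024
cos θ = 1 - 0.399990
cos θ = 0.600010

θ = arccos(0.600010)
θ = 53.13°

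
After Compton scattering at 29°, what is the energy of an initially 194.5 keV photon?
185.6406 keV

First convert energy to wavelength:
λ = hc/E, with hc ≈ 1239.842 keV·pm (i.e. 1239.842 eV·nm)

For E = 194.5 keV = 194500 eV:
λ = 1239.842 keV·pm / 194.5 keV
λ = 6.3745 pm

Calculate the Compton shift:
Δλ = λ_C(1 - cos(29°)) = 2.4263 × 0.1254
Δλ = 0.3042 pm

Final wavelength:
λ' = 6.3745 + 0.3042 = 6.6787 pm

Final energy:
E' = hc/λ' = 1239.842 / 6.6787 = 185.6406 keV

(Intermediate values are shown rounded; full precision is carried through to the final answer.)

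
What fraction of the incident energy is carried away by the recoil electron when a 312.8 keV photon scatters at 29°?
0.0713 (or 7.13%)

Calculate initial and final photon energies:

Initial: E₀ = 312.8 keV → λ₀ = 3.9637 pm
Compton shift: Δλ = 0.3042 pm
Final wavelength: λ' = 4.2679 pm
Final energy: E' = 290.5039 keV

Fractional energy loss:
(E₀ - E')/E₀ = (312.8000 - 290.5039)/312.8000
= 22.2961/312.8000
= 0.0713
= 7.13%

(Intermediate values are shown rounded; full precision is carried through to the final answer.)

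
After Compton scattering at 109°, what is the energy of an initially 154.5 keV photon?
110.2954 keV

First convert energy to wavelength:
λ = hc/E, with hc ≈ 1239.842 keV·pm (i.e. 1239.842 eV·nm)

For E = 154.5 keV = 154500 eV:
λ = 1239.842 keV·pm / 154.5 keV
λ = 8.0249 pm

Calculate the Compton shift:
Δλ = λ_C(1 - cos(109°)) = 2.4263 × 1.3256
Δλ = 3.2162 pm

Final wavelength:
λ' = 8.0249 + 3.2162 = 11.2411 pm

Final energy:
E' = hc/λ' = 1239.842 / 11.2411 = 110.2954 keV

(Intermediate values are shown rounded; full precision is carried through to the final answer.)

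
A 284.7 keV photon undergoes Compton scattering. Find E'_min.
134.6553 keV (at θ = 180°)

The scattered photon has minimum energy when its wavelength is maximum, i.e., when the Compton shift Δλ = λ_C(1 − cos θ) is maximum. This occurs at θ = 180° (backscattering), giving Δλ_max = 2λ_C = 4.8526 pm.

Initial wavelength: λ₀ = hc/E₀ = 4.3549 pm
Maximum final wavelength: λ'_max = λ₀ + 2λ_C = 4.3549 + 4.8526 = 9.2075 pm
Minimum final energy: E'_min = hc/λ'_max = 134.6553 keV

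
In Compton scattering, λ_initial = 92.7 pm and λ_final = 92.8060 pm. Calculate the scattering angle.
17.00°

First find the wavelength shift:
Δλ = λ' - λ = 92.8060 - 92.7 = 0.1060 pm

Using Δλ = λ_C(1 - cos θ), with λ_C = h/(m_e·c) ≈ 2.42631024 pm:
cos θ = 1 - Δλ/λ_C
cos θ = 1 - 0.1060/2.42631024
cos θ = 0.956312

θ = arccos(0.956312)
θ = 17.00°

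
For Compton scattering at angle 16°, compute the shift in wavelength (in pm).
0.0940 pm

Using the Compton scattering formula:
Δλ = λ_C(1 - cos θ)

where λ_C = h/(m_e·c) ≈ 2.4263 pm is the Compton wavelength of an electron.

For θ = 16°:
cos(16°) = 0.9613
1 - cos(16°) = 0.0387

Δλ = 2.4263 × 0.0387
Δλ = 0.0940 pm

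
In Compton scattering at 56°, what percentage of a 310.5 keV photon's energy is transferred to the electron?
0.2113 (or 21.13%)

Calculate initial and final photon energies:

Initial: E₀ = 310.5 keV → λ₀ = 3.9930 pm
Compton shift: Δλ = 1.0695 pm
Final wavelength: λ' = 5.0626 pm
Final energy: E' = 244.9030 keV

Fractional energy loss:
(E₀ - E')/E₀ = (310.5000 - 244.9030)/310.5000
= 65.5970/310.5000
= 0.2113
= 21.13%

(Intermediate values are shown rounded; full precision is carried through to the final answer.)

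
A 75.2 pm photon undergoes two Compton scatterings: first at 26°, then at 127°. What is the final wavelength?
79.3321 pm

Apply Compton shift twice:

First scattering at θ₁ = 26°:
Δλ₁ = λ_C(1 - cos(26°))
Δλ₁ = 2.4263 × 0.1012
Δλ₁ = 0.2456 pm

After first scattering:
λ₁ = 75.2 + 0.2456 = 75.4456 pm

Second scattering at θ₂ = 127°:
Δλ₂ = λ_C(1 - cos(127°))
Δλ₂ = 2.4263 × 1.6018
Δλ₂ = 3.8865 pm

Final wavelength:
λ₂ = 75.4456 + 3.8865 = 79.3321 pm

Total shift: Δλ_total = 0.2456 + 3.8865 = 4.1321 pm

(Intermediate values are shown rounded; full precision is carried through to the final answer.)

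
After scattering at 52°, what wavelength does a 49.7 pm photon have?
50.6325 pm

Using the Compton scattering formula:
λ' = λ + Δλ = λ + λ_C(1 - cos θ)

Given:
- Initial wavelength λ = 49.7 pm
- Scattering angle θ = 52°
- Compton wavelength λ_C ≈ 2.4263 pm

Calculate the shift:
Δλ = 2.4263 × (1 - cos(52°))
Δλ = 2.4263 × 0.3843
Δλ = 0.9325 pm

Final wavelength:
λ' = 49.7 + 0.9325 = 50.6325 pm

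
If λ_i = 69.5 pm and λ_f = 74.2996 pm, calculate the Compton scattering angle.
168.00°

First find the wavelength shift:
Δλ = λ' - λ = 74.2996 - 69.5 = 4.7996 pm

Using Δλ = λ_C(1 - cos θ), with λ_C = h/(m_e·c) ≈ 2.42631024 pm:
cos θ = 1 - Δλ/λ_C
cos θ = 1 - 4.7996/2.42631024
cos θ = -0.978148

θ = arccos(-0.978148)
θ = 168.00°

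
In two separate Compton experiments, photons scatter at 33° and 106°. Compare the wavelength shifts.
106° produces the larger shift by a factor of 7.907

Calculate both shifts using Δλ = λ_C(1 - cos θ):

For θ₁ = 33°:
Δλ₁ = 2.4263 × (1 - cos(33°))
Δλ₁ = 2.4263 × 0.1613
Δλ₁ = 0.3914 pm

For θ₂ = 106°:
Δλ₂ = 2.4263 × (1 - cos(106°))
Δλ₂ = 2.4263 × 1.2756
Δλ₂ = 3.0951 pm

The 106° angle produces the larger shift.
Ratio: 3.0951/0.3914 = 7.907

(Intermediate values are shown rounded; full precision is carried through to the final answer.)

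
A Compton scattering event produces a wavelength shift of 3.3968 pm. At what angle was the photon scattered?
113.58°

From the Compton formula Δλ = λ_C(1 - cos θ), we can solve for θ:

cos θ = 1 - Δλ/λ_C

Given:
- Δλ = 3.3968 pm
- λ_C = h/(m_e·c) ≈ 2.42631024 pm

cos θ = 1 - 3.3968/2.42631024
cos θ = 1 - 1.399986
cos θ = -0.399986

θ = arccos(-0.399986)
θ = 113.58°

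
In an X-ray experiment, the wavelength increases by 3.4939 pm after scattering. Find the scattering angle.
116.10°

From the Compton formula Δλ = λ_C(1 - cos θ), we can solve for θ:

cos θ = 1 - Δλ/λ_C

Given:
- Δλ = 3.4939 pm
- λ_C = h/(m_e·c) ≈ 2.42631024 pm

cos θ = 1 - 3.4939/2.42631024
cos θ = 1 - 1.440005
cos θ = -0.440005

θ = arccos(-0.440005)
θ = 116.10°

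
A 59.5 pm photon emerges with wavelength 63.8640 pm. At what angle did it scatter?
143.00°

First find the wavelength shift:
Δλ = λ' - λ = 63.8640 - 59.5 = 4.3640 pm

Using Δλ = λ_C(1 - cos θ), with λ_C = h/(m_e·c) ≈ 2.42631024 pm:
cos θ = 1 - Δλ/λ_C
cos θ = 1 - 4.3640/2.42631024
cos θ = -0.798616

θ = arccos(-0.798616)
θ = 143.00°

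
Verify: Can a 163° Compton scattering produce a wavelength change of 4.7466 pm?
Yes, consistent

Calculate the expected shift for θ = 163°:

Δλ_expected = λ_C(1 - cos(163°))
Δλ_expected = 2.4263 × (1 - cos(163°))
Δλ_expected = 2.4263 × 1.9563
Δλ_expected = 4.7466 pm

Given shift: 4.7466 pm
Expected shift: 4.7466 pm
Difference: 0.0000 pm

The values match. This is consistent with Compton scattering at the stated angle.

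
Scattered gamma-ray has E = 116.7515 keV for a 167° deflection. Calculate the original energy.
212.7001 keV

Convert final energy to wavelength (hc ≈ 1239.842 keV·pm):
λ' = hc/E' = 1239.842 / 116.7515 = 10.6195 pm

Calculate the Compton shift:
Δλ = λ_C(1 - cos(167°))
Δλ = 2.4263 × (1 - cos(167°))
Δλ = 4.7904 pm

Initial wavelength:
λ = λ' - Δλ = 10.6195 - 4.7904 = 5.8291 pm

Initial energy:
E = hc/λ = 1239.842 / 5.8291 = 212.7001 keV

(Intermediate values are shown rounded; full precision is carried through to the final answer.)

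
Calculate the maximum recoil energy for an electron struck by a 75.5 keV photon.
17.2213 keV

Maximum energy transfer occurs at θ = 180° (backscattering).

Initial photon: E₀ = 75.5 keV → λ₀ = 16.4217 pm

Maximum Compton shift (at 180°):
Δλ_max = 2λ_C = 2 × 2.4263 = 4.8526 pm

Final wavelength:
λ' = 16.4217 + 4.8526 = 21.2744 pm

Minimum photon energy (maximum energy to electron):
E'_min = hc/λ' = 58.2787 keV

Maximum electron kinetic energy:
K_max = E₀ - E'_min = 75.5000 - 58.2787 = 17.2213 keV

(Intermediate values are shown rounded; full precision is carried through to the final answer.)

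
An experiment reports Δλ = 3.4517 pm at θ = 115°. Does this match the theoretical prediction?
Yes, consistent

Calculate the expected shift for θ = 115°:

Δλ_expected = λ_C(1 - cos(115°))
Δλ_expected = 2.4263 × (1 - cos(115°))
Δλ_expected = 2.4263 × 1.4226
Δλ_expected = 3.4517 pm

Given shift: 3.4517 pm
Expected shift: 3.4517 pm
Difference: 0.0000 pm

The values match. This is consistent with Compton scattering at the stated angle.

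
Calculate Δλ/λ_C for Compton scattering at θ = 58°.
0.4701 λ_C

The Compton shift formula is:
Δλ = λ_C(1 - cos θ)

Dividing both sides by λ_C:
Δλ/λ_C = 1 - cos θ

For θ = 58°:
Δλ/λ_C = 1 - cos(58°)
Δλ/λ_C = 1 - 0.5299
Δλ/λ_C = 0.4701

This means the shift is 0.4701 × λ_C = 1.1406 pm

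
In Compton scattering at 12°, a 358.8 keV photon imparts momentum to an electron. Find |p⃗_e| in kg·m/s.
3.9889e-23 kg·m/s

The electron is initially at rest, so by conservation of momentum:
p⃗_e = p⃗₀ − p⃗'  (incident photon momentum minus scattered photon momentum)

Photon momentum magnitudes (p = h/λ = E/c):
λ₀ = hc/E₀ = 3.4555 pm → p₀ = h/λ₀ = 1.9175e-22 kg·m/s
Δλ = λ_C(1 − cos 12°) = 0.0530 pm
λ' = 3.5085 pm → p' = h/λ' = 1.8886e-22 kg·m/s

The scattered photon makes angle θ = 12° with the incident direction, so by the law of cosines:
|p⃗_e|² = p₀² + p'² − 2p₀p'cos θ
|p⃗_e|² = (1.9175e-22)² + (1.8886e-22)² − 2·1.9175e-22·1.8886e-22·cos(12°)
|p⃗_e| = 3.9889e-23 kg·m/s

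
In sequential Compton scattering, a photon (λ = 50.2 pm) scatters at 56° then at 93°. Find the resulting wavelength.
53.8228 pm

Apply Compton shift twice:

First scattering at θ₁ = 56°:
Δλ₁ = λ_C(1 - cos(56°))
Δλ₁ = 2.4263 × 0.4408
Δλ₁ = 1.0695 pm

After first scattering:
λ₁ = 50.2 + 1.0695 = 51.2695 pm

Second scattering at θ₂ = 93°:
Δλ₂ = λ_C(1 - cos(93°))
Δλ₂ = 2.4263 × 1.0523
Δλ₂ = 2.5533 pm

Final wavelength:
λ₂ = 51.2695 + 2.5533 = 53.8228 pm

Total shift: Δλ_total = 1.0695 + 2.5533 = 3.6228 pm

(Intermediate values are shown rounded; full precision is carried through to the final answer.)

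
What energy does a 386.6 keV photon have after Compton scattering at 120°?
181.0912 keV

First convert energy to wavelength:
λ = hc/E, with hc ≈ 1239.842 keV·pm (i.e. 1239.842 eV·nm)

For E = 386.6 keV = 386600 eV:
λ = 1239.842 keV·pm / 386.6 keV
λ = 3.2070 pm

Calculate the Compton shift:
Δλ = λ_C(1 - cos(120°)) = 2.4263 × 1.5000
Δλ = 3.6395 pm

Final wavelength:
λ' = 3.2070 + 3.6395 = 6.8465 pm

Final energy:
E' = hc/λ' = 1239.842 / 6.8465 = 181.0912 keV

(Intermediate values are shown rounded; full precision is carried through to the final answer.)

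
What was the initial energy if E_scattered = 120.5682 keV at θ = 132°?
198.8999 keV

Convert final energy to wavelength (hc ≈ 1239.842 keV·pm):
λ' = hc/E' = 1239.842 / 120.5682 = 10.2833 pm

Calculate the Compton shift:
Δλ = λ_C(1 - cos(132°))
Δλ = 2.4263 × (1 - cos(132°))
Δλ = 4.0498 pm

Initial wavelength:
λ = λ' - Δλ = 10.2833 - 4.0498 = 6.2335 pm

Initial energy:
E = hc/λ = 1239.842 / 6.2335 = 198.8999 keV

(Intermediate values are shown rounded; full precision is carried through to the final answer.)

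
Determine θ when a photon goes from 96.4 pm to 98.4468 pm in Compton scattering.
81.00°

First find the wavelength shift:
Δλ = λ' - λ = 98.4468 - 96.4 = 2.0468 pm

Using Δλ = λ_C(1 - cos θ), with λ_C = h/(m_e·c) ≈ 2.42631024 pm:
cos θ = 1 - Δλ/λ_C
cos θ = 1 - 2.0468/2.42631024
cos θ = 0.156415

θ = arccos(0.156415)
θ = 81.00°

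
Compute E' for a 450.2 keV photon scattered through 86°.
247.4221 keV

First convert energy to wavelength:
λ = hc/E, with hc ≈ 1239.842 keV·pm (i.e. 1239.842 eV·nm)

For E = 450.2 keV = 450200 eV:
λ = 1239.842 keV·pm / 450.2 keV
λ = 2.7540 pm

Calculate the Compton shift:
Δλ = λ_C(1 - cos(86°)) = 2.4263 × 0.9302
Δλ = 2.2571 pm

Final wavelength:
λ' = 2.7540 + 2.2571 = 5.0110 pm

Final energy:
E' = hc/λ' = 1239.842 / 5.0110 = 247.4221 keV

(Intermediate values are shown rounded; full precision is carried through to the final answer.)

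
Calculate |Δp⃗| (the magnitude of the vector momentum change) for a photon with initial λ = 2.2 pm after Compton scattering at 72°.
2.9684e-22 kg·m/s

Photon momentum magnitude is p = h/λ.

Initial momentum:
p₀ = h/λ = 6.6261e-34/2.2000e-12 = 3.0119e-22 kg·m/s

After scattering:
λ' = λ + Δλ = 2.2 + 1.6765 = 3.8765 pm
p' = h/λ' = 6.6261e-34/3.8765e-12 = 1.7093e-22 kg·m/s

Momentum is a vector; the scattered photon's direction makes angle θ = 72° with the incident direction. The magnitude of the vector change Δp⃗ = p⃗₀ − p⃗' is found from the law of cosines:
|Δp⃗|² = p₀² + p'² − 2p₀p'cos θ
|Δp⃗|² = (3.0119e-22)² + (1.7093e-22)² − 2·3.0119e-22·1.7093e-22·cos(72°)
|Δp⃗| = 2.9684e-22 kg·m/s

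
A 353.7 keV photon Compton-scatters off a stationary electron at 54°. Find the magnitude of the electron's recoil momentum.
1.5710e-22 kg·m/s

The electron is initially at rest, so by conservation of momentum:
p⃗_e = p⃗₀ − p⃗'  (incident photon momentum minus scattered photon momentum)

Photon momentum magnitudes (p = h/λ = E/c):
λ₀ = hc/E₀ = 3.5053 pm → p₀ = h/λ₀ = 1.8903e-22 kg·m/s
Δλ = λ_C(1 − cos 54°) = 1.0002 pm
λ' = 4.5055 pm → p' = h/λ' = 1.4707e-22 kg·m/s

The scattered photon makes angle θ = 54° with the incident direction, so by the law of cosines:
|p⃗_e|² = p₀² + p'² − 2p₀p'cos θ
|p⃗_e|² = (1.8903e-22)² + (1.4707e-22)² − 2·1.8903e-22·1.4707e-22·cos(54°)
|p⃗_e| = 1.5710e-22 kg·m/s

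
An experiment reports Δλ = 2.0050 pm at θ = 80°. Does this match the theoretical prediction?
Yes, consistent

Calculate the expected shift for θ = 80°:

Δλ_expected = λ_C(1 - cos(80°))
Δλ_expected = 2.4263 × (1 - cos(80°))
Δλ_expected = 2.4263 × 0.8264
Δλ_expected = 2.0050 pm

Given shift: 2.0050 pm
Expected shift: 2.0050 pm
Difference: 0.0000 pm

The values match. This is consistent with Compton scattering at the stated angle.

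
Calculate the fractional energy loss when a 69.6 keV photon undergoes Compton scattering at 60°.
0.0638 (or 6.38%)

Calculate initial and final photon energies:

Initial: E₀ = 69.6 keV → λ₀ = 17.8138 pm
Compton shift: Δλ = 1.2132 pm
Final wavelength: λ' = 19.0270 pm
Final energy: E' = 65.1623 keV

Fractional energy loss:
(E₀ - E')/E₀ = (69.6000 - 65.1623)/69.6000
= 4.4377/69.6000
= 0.0638
= 6.38%

(Intermediate values are shown rounded; full precision is carried through to the final answer.)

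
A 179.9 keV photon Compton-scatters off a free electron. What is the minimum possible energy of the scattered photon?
105.5682 keV (at θ = 180°)

The scattered photon has minimum energy when its wavelength is maximum, i.e., when the Compton shift Δλ = λ_C(1 − cos θ) is maximum. This occurs at θ = 180° (backscattering), giving Δλ_max = 2λ_C = 4.8526 pm.

Initial wavelength: λ₀ = hc/E₀ = 6.8918 pm
Maximum final wavelength: λ'_max = λ₀ + 2λ_C = 6.8918 + 4.8526 = 11.7445 pm
Minimum final energy: E'_min = hc/λ'_max = 105.5682 keV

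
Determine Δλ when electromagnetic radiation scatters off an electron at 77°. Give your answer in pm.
1.8805 pm

Using the Compton scattering formula:
Δλ = λ_C(1 - cos θ)

where λ_C = h/(m_e·c) ≈ 2.4263 pm is the Compton wavelength of an electron.

For θ = 77°:
cos(77°) = 0.2250
1 - cos(77°) = 0.7750

Δλ = 2.4263 × 0.7750
Δλ = 1.8805 pm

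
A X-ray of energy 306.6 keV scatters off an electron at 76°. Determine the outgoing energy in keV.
210.7437 keV

First convert energy to wavelength:
λ = hc/E, with hc ≈ 1239.842 keV·pm (i.e. 1239.842 eV·nm)

For E = 306.6 keV = 306600 eV:
λ = 1239.842 keV·pm / 306.6 keV
λ = 4.0438 pm

Calculate the Compton shift:
Δλ = λ_C(1 - cos(76°)) = 2.4263 × 0.7581
Δλ = 1.8393 pm

Final wavelength:
λ' = 4.0438 + 1.8393 = 5.8832 pm

Final energy:
E' = hc/λ' = 1239.842 / 5.8832 = 210.7437 keV

(Intermediate values are shown rounded; full precision is carried through to the final answer.)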